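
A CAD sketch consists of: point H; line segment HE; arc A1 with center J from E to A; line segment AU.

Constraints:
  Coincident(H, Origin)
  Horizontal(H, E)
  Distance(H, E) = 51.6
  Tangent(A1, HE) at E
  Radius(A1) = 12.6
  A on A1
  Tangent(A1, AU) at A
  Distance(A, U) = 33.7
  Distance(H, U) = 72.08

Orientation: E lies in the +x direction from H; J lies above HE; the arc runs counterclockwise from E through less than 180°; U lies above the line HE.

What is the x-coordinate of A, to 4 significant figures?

63.60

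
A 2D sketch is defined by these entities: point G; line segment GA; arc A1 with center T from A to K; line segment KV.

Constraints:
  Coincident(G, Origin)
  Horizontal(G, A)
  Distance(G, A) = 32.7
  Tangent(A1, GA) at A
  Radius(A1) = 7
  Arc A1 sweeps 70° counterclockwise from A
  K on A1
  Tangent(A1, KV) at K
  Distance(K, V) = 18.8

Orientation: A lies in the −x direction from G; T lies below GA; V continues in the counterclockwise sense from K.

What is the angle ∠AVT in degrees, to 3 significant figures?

10.1°

G is at the origin; G and A share the same y with |GA| = 32.7 and A on the −x side, so A = (-32.7, 0.00). A1 meets GA tangentially, so TA is at right angles to GA, so T = A + (0, -7) = (-32.7, -7.00). On A1, A sits at bearing 90° from T; a 70° counterclockwise sweep puts K at bearing 160°, so K = T + 7.0·(cos 160°, sin 160°) = (-39.3, -4.61). Since A1 is tangent to KV there, TK ⟂ KV, so KV runs along (−sin 160°, cos 160°); with |KV| = 18.8, V = (-45.7, -22.3). Then cos ∠AVT = VA·VT / (|VA||VT|), giving 10.1°.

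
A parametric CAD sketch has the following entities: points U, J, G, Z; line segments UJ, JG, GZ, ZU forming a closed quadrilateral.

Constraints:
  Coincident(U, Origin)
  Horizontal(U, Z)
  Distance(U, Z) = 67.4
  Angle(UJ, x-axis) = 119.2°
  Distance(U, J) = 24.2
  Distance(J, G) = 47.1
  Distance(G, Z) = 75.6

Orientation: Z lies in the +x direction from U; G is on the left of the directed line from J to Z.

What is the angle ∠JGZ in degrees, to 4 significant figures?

80.19°

U is at the origin; UZ is horizontal with |UZ| = 67.4 and Z in +x, so Z = (67.4, 0). UJ runs at 119.2° with |UJ| = 24.2, so J = (-11.81, 21.12). G is determined by |JG| = 47.1 and |GZ| = 75.6 together: it lies at the intersection of circle(J, 47.1) and circle(Z, 75.6). With |JZ| = 81.97, the foot of the radical line on JZ is 19.66 from J and the perpendicular offset is √(47.1² − 19.66²) = 42.80. Taking the left-of-JZ solution: G = (18.22, 57.41).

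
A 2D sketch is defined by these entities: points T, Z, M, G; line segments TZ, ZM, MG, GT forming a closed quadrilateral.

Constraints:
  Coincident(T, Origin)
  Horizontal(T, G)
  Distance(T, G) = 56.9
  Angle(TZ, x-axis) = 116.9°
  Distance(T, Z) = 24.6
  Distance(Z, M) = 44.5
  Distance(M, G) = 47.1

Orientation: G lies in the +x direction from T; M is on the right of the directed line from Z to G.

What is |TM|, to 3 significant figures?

20.1

T is at the origin; TG is horizontal with |TG| = 56.9 and G in +x, so G = (56.9, 0). TZ runs at 116.9° with |TZ| = 24.6, so Z = (-11.1, 21.9). M is determined by |ZM| = 44.5 and |MG| = 47.1 together: it lies at the intersection of circle(Z, 44.5) and circle(G, 47.1). With |ZG| = 71.5, the foot of the radical line on ZG is 34.1 from Z and the perpendicular offset is √(44.5² − 34.1²) = 28.6. Taking the right-of-ZG solution: M = (12.5, -15.8).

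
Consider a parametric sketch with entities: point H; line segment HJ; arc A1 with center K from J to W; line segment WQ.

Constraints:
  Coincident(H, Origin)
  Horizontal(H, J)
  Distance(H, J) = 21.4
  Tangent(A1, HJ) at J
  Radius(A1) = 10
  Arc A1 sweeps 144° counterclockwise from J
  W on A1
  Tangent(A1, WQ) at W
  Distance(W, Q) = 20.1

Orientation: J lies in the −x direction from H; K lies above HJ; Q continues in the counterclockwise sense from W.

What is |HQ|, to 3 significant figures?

43.6

On A1, J sits at bearing -90° from K; a 144° counterclockwise sweep puts W at bearing 54°, so W = K + 10.0·(cos 54°, sin 54°) = (-15.5, 18.1). A1 meets WQ tangentially, so KW is at right angles to WQ, so WQ runs along (−sin 54°, cos 54°); with |WQ| = 20.1, Q = (-31.8, 29.9). Then |HQ| = |Q − H| = 43.6.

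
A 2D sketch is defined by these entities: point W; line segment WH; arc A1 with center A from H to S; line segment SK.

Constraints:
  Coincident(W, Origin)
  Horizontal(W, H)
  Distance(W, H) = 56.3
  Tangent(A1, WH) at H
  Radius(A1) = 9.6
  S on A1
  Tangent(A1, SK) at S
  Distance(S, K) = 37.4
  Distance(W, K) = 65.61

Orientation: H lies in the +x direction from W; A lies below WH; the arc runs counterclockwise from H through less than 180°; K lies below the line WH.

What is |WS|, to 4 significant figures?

47.64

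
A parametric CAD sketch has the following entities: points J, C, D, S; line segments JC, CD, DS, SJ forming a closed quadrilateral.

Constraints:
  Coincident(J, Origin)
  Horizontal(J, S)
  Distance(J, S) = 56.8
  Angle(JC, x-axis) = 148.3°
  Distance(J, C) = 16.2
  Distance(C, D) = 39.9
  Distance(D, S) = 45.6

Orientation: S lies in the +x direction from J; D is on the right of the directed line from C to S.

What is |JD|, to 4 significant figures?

24.25

J is at the origin; JS is horizontal with |JS| = 56.8 and S in +x, so S = (56.8, 0). JC runs at 148.3° with |JC| = 16.2, so C = (-13.78, 8.513). D is determined by |CD| = 39.9 and |DS| = 45.6 together: it lies at the intersection of circle(C, 39.9) and circle(S, 45.6). With |CS| = 71.09, the foot of the radical line on CS is 32.12 from C and the perpendicular offset is √(39.9² − 32.12²) = 23.67. Taking the right-of-CS solution: D = (15.27, -18.83).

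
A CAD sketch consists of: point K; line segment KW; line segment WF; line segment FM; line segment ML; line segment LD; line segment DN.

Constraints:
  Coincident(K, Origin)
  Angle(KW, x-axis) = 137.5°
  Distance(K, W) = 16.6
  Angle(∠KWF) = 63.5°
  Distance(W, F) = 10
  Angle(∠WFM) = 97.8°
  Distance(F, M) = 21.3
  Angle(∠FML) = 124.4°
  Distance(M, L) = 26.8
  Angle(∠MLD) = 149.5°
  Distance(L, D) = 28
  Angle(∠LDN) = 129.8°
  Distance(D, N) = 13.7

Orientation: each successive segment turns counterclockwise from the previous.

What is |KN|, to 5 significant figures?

56.702

∠MLD = 149.5° gives LD at 62.300° from the x-axis; with |LD| = 28.0, D = (40.286, 31.920). ∠LDN = 129.8° gives DN at 112.50° from the x-axis; with |DN| = 13.7, N = (35.043, 44.577). Then |KN| = |N − K| = 56.702.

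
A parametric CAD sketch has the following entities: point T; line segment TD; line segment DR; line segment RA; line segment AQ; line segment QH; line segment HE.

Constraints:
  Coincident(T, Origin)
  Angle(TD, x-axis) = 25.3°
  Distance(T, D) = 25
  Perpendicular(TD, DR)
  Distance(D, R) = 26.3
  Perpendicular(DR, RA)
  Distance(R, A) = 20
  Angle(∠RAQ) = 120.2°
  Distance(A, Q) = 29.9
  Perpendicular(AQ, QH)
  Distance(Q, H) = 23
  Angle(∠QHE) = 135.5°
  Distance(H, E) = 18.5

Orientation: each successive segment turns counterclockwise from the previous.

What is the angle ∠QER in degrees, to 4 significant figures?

74.70°

T is at the origin; TD runs at 25.3° with length 25.0, so D = (22.60, 10.68). The perpendicularity gives DR at right angles to TD, so DR runs at 115.3°; with |DR| = 26.3, R = (11.36, 34.46). The perpendicularity gives RA at right angles to DR, so RA runs at -154.7°; with |RA| = 20.0, A = (-6.719, 25.91). ∠RAQ = 120.2° gives AQ at -94.90° from the x-axis; with |AQ| = 29.9, Q = (-9.273, -3.877). AQ is perpendicular to QH, so QH runs at -4.900°; with |QH| = 23.0, H = (13.64, -5.841). ∠QHE = 135.5° gives HE at 39.60° from the x-axis; with |HE| = 18.5, E = (27.90, 5.951). Then cos ∠QER = EQ·ER / (|EQ||ER|), giving 74.70°.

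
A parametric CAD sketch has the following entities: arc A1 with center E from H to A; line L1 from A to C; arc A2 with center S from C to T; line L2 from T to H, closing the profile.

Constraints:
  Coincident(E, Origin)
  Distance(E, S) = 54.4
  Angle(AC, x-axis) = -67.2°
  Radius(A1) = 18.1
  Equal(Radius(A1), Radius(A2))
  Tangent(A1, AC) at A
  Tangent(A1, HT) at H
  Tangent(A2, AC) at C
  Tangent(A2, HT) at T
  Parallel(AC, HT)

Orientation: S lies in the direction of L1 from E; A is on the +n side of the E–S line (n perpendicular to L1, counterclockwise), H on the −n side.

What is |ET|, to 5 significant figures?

57.332

The slot axis is L1's direction at -67.2°, so u = (cos -67.2°, sin -67.2°) = (0.38752, -0.92186) and n = (−sin -67.2°, cos -67.2°) = (0.92186, 0.38752). E is at the origin and S lies 54.4 along u from E, so S = 54.4·u = (21.081, -50.149). Tangency of A1 to both parallel lines with radius 18.1 puts A and H at E ± 18.1·n: A = (16.686, 7.0140), H = (-16.686, -7.0140). Equal radii place C and T the same way about S: C = S + 18.1·n = (37.767, -43.135), T = S − 18.1·n = (4.3951, -57.163). Then |ET| = |T − E| = 57.332.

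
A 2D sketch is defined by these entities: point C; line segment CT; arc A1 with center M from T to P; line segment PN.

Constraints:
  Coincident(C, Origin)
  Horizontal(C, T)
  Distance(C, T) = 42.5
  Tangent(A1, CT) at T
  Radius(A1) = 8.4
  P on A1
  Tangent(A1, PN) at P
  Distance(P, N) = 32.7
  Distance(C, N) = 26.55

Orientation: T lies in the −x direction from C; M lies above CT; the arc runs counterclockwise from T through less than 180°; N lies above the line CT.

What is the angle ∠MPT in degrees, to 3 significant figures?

69.5°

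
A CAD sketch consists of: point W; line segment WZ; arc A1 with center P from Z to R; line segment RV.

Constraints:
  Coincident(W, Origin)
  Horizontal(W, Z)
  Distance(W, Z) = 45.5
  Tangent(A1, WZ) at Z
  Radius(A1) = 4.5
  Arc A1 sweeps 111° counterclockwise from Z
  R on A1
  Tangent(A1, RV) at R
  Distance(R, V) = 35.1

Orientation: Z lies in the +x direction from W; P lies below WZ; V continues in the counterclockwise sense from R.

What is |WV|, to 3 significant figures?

66.4

On A1, Z sits at bearing 90° from P; a 111° counterclockwise sweep puts R at bearing 201°, so R = P + 4.5·(cos 201°, sin 201°) = (41.3, -6.11). Tangency of A1 to RV means the radius PR is perpendicular to RV, so RV runs along (−sin 201°, cos 201°); with |RV| = 35.1, V = (53.9, -38.9). Then |WV| = |V − W| = 66.4.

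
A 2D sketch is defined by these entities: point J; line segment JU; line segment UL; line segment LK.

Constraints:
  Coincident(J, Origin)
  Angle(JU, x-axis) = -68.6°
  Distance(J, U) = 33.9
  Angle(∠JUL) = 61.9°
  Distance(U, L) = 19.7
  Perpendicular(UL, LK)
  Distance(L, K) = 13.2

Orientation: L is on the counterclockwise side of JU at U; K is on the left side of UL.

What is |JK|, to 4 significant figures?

17.12

J is at the origin; JU runs at -68.6° with length 33.9, so U = 33.9·(cos -68.6°, sin -68.6°) = (12.37, -31.56). ∠JUL = 61.9°, so UL runs at -68.6° + (180° − 61.9°) = 49.50° from the x-axis; with |UL| = 19.7, L = U + 19.7·(cos 49.50°, sin 49.50°) = (25.16, -16.58). UL ⟂ LK; with |LK| = 13.2 on the left of UL, K = L + 13.2·(-0.7604, 0.6494) = (15.13, -8.010). Then |JK| = |K − J| = 17.12.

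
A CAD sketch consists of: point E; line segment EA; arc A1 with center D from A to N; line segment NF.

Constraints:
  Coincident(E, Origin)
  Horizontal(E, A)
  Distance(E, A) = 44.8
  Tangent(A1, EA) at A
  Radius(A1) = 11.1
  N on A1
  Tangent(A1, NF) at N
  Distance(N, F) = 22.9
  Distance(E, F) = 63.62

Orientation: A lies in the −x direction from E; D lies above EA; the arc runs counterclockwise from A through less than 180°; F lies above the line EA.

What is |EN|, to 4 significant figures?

41.46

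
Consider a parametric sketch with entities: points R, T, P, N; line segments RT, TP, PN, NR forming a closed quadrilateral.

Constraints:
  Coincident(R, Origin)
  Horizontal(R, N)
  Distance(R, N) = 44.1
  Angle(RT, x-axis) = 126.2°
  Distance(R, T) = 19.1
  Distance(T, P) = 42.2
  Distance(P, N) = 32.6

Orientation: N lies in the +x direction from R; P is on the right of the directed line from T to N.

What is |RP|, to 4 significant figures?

23.20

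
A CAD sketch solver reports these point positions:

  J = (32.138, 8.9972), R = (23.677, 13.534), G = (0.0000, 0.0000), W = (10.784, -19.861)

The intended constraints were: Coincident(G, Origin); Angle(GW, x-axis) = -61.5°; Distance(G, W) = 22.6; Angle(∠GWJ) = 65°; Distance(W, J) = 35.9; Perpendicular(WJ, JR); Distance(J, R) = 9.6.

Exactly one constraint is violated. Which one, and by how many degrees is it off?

Perpendicular(WJ, JR) — off by 8.30°.

G = (0.00, 0.00) ✓; GW at -61.50° ✓; |GW| = 22.60 ✓; ∠GWJ = 65.00° ✓; |WJ| = 35.90 ✓; ∠(WJ, JR) = 98.30° ✗; |JR| = 9.601 ✓.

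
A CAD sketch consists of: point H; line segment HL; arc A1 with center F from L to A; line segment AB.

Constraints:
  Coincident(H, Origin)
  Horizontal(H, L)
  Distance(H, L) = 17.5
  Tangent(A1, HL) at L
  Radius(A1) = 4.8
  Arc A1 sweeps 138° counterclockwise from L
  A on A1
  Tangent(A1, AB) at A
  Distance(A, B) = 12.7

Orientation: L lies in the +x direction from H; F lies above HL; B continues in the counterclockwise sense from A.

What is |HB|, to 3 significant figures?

20.3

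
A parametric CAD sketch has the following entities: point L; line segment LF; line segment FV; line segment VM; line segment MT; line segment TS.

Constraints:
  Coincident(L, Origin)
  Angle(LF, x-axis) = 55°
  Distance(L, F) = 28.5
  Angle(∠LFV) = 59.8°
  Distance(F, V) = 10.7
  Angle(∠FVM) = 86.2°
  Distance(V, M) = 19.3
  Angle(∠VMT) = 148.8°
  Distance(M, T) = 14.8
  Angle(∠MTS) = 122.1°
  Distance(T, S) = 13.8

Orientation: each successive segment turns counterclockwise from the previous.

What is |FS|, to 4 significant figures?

33.27

L is at the origin; LF runs at 55.0° with length 28.5, so F = (16.35, 23.35). ∠LFV = 59.8° gives FV at 175.2° from the x-axis; with |FV| = 10.7, V = (5.684, 24.24). ∠FVM = 86.2° gives VM at -91.00° from the x-axis; with |VM| = 19.3, M = (5.348, 4.944). ∠VMT = 148.8° gives MT at -59.80° from the x-axis; with |MT| = 14.8, T = (12.79, -7.847). ∠MTS = 122.1° gives TS at -1.900° from the x-axis; with |TS| = 13.8, S = (26.58, -8.305). Then |FS| = |S − F| = 33.27.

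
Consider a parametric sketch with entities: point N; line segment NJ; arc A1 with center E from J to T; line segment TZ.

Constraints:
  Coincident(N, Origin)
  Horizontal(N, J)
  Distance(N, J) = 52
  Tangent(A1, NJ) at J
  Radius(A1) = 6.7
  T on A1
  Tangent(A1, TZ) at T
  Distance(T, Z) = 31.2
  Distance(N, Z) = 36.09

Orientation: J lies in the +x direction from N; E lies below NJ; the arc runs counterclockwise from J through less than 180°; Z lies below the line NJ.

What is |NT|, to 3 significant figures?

47.1

Checks: ∠(EJ, JN) = 90.00° ✓; |ET| = 6.700 ✓; ∠(ET, TZ) = 90.00° ✓; |TZ| = 31.20 ✓; |NZ| = 36.09 ✓.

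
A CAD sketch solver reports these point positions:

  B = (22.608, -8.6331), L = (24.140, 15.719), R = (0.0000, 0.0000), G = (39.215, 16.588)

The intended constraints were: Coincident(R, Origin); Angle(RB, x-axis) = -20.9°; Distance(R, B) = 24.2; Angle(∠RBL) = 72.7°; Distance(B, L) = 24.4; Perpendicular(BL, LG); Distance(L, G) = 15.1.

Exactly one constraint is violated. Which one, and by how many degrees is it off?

Perpendicular(BL, LG) — off by 6.90°.

R = (0.00, 0.00) ✓; RB at -20.90° ✓; |RB| = 24.20 ✓; ∠RBL = 72.70° ✓; |BL| = 24.40 ✓; ∠(BL, LG) = 83.10° ✗; |LG| = 15.10 ✓.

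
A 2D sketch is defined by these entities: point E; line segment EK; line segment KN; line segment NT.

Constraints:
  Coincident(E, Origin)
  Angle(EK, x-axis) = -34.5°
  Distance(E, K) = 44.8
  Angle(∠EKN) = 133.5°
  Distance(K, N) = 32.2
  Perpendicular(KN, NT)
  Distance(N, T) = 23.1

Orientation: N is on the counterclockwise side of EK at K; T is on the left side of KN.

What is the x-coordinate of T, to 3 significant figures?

63.6

E is at the origin; EK runs at -34.5° with length 44.8, so K = 44.8·(cos -34.5°, sin -34.5°) = (36.9, -25.4). ∠EKN = 133.5°, so KN runs at -34.5° + (180° − 133.5°) = 12.0° from the x-axis; with |KN| = 32.2, N = K + 32.2·(cos 12.0°, sin 12.0°) = (68.4, -18.7). KN is perpendicular to NT; with |NT| = 23.1 on the left of KN, T = N + 23.1·(-0.208, 0.978) = (63.6, 3.91). So T.x = 63.6.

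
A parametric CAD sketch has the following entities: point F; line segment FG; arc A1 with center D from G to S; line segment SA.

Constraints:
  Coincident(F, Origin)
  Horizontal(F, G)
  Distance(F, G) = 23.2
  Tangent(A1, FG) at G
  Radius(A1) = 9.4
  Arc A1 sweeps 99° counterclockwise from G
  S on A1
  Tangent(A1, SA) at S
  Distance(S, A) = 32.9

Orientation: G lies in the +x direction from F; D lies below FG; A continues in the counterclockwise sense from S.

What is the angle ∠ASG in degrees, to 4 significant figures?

130.5°

F is at the origin; FG is horizontal with |FG| = 23.2 and G on the +x side, so G = (23.20, 0.000). The tangent condition forces DG to be normal to FG, so D = G + (0, -9.4) = (23.20, -9.400). On A1, G sits at bearing 90° from D; a 99° counterclockwise sweep puts S at bearing 189°, so S = D + 9.4·(cos 189°, sin 189°) = (13.92, -10.87). Since A1 is tangent to SA there, DS ⟂ SA, so SA runs along (−sin 189°, cos 189°); with |SA| = 32.9, A = (19.06, -43.37). Then cos ∠ASG = SA·SG / (|SA||SG|), giving 130.5°.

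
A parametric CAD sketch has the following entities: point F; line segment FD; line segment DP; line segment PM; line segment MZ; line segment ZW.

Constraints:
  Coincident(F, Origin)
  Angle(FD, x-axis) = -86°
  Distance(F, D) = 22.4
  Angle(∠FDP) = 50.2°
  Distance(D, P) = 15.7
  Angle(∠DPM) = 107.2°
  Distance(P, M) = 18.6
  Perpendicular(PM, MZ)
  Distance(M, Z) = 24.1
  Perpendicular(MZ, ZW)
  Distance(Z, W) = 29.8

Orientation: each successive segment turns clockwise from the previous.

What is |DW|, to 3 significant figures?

11.2

F is at the origin; FD runs at -86.0° with length 22.4, so D = (1.56, -22.3). ∠FDP = 50.2° gives DP at 144° from the x-axis; with |DP| = 15.7, P = (-11.2, -13.2). ∠DPM = 107.2° gives PM at 71.4° from the x-axis; with |PM| = 18.6, M = (-5.24, 4.47). PM ⟂ MZ, so MZ runs at -18.6°; with |MZ| = 24.1, Z = (17.6, -3.22). The perpendicularity gives ZW at right angles to MZ, so ZW runs at -109°; with |ZW| = 29.8, W = (8.10, -31.5). Then |DW| = |W − D| = 11.2.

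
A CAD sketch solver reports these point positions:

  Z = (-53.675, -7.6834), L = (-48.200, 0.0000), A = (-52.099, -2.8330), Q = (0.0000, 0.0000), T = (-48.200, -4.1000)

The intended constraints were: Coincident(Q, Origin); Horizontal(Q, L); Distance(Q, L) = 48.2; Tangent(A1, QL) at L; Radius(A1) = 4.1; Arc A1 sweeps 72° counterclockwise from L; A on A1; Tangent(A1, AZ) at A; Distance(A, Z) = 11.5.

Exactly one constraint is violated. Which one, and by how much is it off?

Distance(A, Z) = 11.5 — off by 6.40.

Q = (0.00, 0.00) ✓; Q.y = 0.00, L.y = 0.00 ✓; |QL| = 48.20 ✓; ∠(TL, LQ) = 90.00° ✓; |TL| = 4.100 ✓; bearing(T→A) − bearing(T→L) = 72.00° ✓; |TA| = 4.100 ✓; ∠(TA, AZ) = 90.00° ✓; |AZ| = 5.100 ✗.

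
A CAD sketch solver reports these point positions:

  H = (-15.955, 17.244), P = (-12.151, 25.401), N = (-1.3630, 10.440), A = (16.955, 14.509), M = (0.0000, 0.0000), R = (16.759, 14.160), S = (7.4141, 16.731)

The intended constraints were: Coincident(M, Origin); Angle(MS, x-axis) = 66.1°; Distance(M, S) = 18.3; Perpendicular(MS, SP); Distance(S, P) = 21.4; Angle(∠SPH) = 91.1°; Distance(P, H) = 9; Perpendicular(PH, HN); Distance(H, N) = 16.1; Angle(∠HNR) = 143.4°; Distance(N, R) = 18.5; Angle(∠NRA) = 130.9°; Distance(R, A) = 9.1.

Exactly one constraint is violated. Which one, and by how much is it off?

Distance(R, A) = 9.1 — off by 8.70.

M = (0.00, 0.00) ✓; MS at 66.10° ✓; |MS| = 18.30 ✓; ∠(MS, SP) = 90.00° ✓; |SP| = 21.40 ✓; ∠SPH = 91.10° ✓; |PH| = 9.000 ✓; ∠(PH, HN) = 90.00° ✓; |HN| = 16.10 ✓; ∠HNR = 143.4° ✓; |NR| = 18.50 ✓; ∠NRA = 130.9° ✓; |RA| = 0.4003 ✗.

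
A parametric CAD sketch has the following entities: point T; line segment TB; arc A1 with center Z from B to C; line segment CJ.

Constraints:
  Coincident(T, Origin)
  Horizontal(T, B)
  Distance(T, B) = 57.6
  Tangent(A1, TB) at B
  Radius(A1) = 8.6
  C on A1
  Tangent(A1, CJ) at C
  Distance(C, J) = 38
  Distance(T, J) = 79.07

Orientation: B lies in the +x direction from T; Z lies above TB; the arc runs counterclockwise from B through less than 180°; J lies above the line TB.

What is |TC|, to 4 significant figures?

66.82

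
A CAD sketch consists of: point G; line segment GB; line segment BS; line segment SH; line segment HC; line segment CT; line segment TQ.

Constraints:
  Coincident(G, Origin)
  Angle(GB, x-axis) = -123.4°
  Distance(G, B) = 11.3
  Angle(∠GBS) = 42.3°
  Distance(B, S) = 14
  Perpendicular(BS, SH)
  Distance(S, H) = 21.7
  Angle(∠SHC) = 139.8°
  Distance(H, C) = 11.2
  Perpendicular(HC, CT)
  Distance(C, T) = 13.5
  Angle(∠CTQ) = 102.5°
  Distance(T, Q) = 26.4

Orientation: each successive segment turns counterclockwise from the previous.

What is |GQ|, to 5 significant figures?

9.4460

G is at the origin; GB runs at -123.4° with length 11.3, so B = (-6.2204, -9.4338). ∠GBS = 42.3° gives BS at 14.300° from the x-axis; with |BS| = 14.0, S = (7.3458, -5.9758). The perpendicularity gives SH at right angles to BS, so SH runs at 104.30°; with |SH| = 21.7, H = (1.9859, 15.052). ∠SHC = 139.8° gives HC at 144.50° from the x-axis; with |HC| = 11.2, C = (-7.1322, 21.556). The perpendicularity gives CT at right angles to HC, so CT runs at -125.50°; with |CT| = 13.5, T = (-14.972, 10.565). ∠CTQ = 102.5° gives TQ at -48.000° from the x-axis; with |TQ| = 26.4, Q = (2.6934, -9.0539). Then |GQ| = |Q − G| = 9.4460.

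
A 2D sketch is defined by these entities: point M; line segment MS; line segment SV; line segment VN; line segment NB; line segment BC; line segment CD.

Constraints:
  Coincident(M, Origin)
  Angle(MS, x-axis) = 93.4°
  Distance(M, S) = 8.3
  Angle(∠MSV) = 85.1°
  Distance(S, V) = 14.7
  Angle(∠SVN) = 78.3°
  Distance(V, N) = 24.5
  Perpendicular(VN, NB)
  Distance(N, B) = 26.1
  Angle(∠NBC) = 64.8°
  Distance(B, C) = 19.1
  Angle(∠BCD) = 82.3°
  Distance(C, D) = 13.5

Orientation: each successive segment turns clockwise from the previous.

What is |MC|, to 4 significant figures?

7.011

M is at the origin; MS runs at 93.4° with length 8.3, so S = (-0.4922, 8.285). ∠MSV = 85.1° gives SV at -1.500° from the x-axis; with |SV| = 14.7, V = (14.20, 7.901). ∠SVN = 78.3° gives VN at -103.2° from the x-axis; with |VN| = 24.5, N = (8.608, -15.95). VN ⟂ NB, so NB runs at 166.8°; with |NB| = 26.1, B = (-16.80, -9.992). ∠NBC = 64.8° gives BC at 51.60° from the x-axis; with |BC| = 19.1, C = (-4.938, 4.976). Then |MC| = |C − M| = 7.011.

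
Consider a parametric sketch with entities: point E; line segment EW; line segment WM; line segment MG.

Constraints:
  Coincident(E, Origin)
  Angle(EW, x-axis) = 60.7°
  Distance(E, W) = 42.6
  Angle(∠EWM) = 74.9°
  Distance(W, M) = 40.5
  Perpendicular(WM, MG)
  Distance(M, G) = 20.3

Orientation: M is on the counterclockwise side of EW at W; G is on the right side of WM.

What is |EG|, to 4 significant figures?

68.10

∠EWM = 74.9°, so WM runs at 60.7° + (180° − 74.9°) = 165.8° from the x-axis; with |WM| = 40.5, M = W + 40.5·(cos 165.8°, sin 165.8°) = (-18.41, 47.09). WM ⟂ MG; with |MG| = 20.3 on the right of WM, G = M + 20.3·(0.2453, 0.9694) = (-13.44, 66.76). Then |EG| = |G − E| = 68.10.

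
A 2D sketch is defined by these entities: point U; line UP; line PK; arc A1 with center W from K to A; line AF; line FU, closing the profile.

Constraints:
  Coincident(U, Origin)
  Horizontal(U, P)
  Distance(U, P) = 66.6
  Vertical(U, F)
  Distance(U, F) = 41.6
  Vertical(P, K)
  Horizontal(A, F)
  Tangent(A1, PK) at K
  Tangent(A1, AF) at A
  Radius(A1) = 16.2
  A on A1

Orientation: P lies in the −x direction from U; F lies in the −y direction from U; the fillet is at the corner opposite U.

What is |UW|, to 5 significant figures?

56.439

U is at the origin; UP is horizontal with |UP| = 66.6 and P on the −x side, so P = (-66.600, 0.0000). U and F share the same x with |UF| = 41.6 and F on the −y side, so F = (0.0000, -41.600). The virtual corner opposite U is at (-66.600, -41.600). Tangency of A1 to PK means the radius WK is perpendicular to PK and tangency of A1 to AF means the radius WA is perpendicular to AF, with radius 16.2, so the center W sits 16.2 in from both sides at W = (-50.400, -25.400). Then |UW| = |W − U| = 56.439.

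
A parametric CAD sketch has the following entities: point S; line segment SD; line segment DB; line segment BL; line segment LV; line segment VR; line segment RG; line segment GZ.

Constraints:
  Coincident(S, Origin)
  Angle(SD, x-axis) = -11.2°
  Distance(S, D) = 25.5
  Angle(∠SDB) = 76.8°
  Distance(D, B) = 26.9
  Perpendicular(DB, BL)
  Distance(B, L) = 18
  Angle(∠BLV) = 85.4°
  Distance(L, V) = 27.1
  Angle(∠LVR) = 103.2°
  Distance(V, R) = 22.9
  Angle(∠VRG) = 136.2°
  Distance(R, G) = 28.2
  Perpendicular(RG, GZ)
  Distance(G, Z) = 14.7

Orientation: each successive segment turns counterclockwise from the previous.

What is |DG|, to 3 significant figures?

32.5

∠LVR = 103.2° gives VR at -6.60° from the x-axis; with |VR| = 22.9, R = (31.9, -8.25). ∠VRG = 136.2° gives RG at 37.2° from the x-axis; with |RG| = 28.2, G = (54.4, 8.80). Then |DG| = |G − D| = 32.5.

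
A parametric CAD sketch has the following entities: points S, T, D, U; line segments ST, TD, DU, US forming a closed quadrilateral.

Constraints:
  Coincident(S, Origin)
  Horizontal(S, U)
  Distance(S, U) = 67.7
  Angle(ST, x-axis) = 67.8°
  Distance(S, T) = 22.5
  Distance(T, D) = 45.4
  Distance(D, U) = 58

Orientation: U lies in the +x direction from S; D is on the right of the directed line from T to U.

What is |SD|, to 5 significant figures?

28.366

S is at the origin; S and U share the same y with |SU| = 67.7 and U in +x, so U = (67.7, 0). ST runs at 67.8° with |ST| = 22.5, so T = (8.5014, 20.832). D is determined by |TD| = 45.4 and |DU| = 58.0 together: it lies at the intersection of circle(T, 45.4) and circle(U, 58.0). With |TU| = 62.757, the foot of the radical line on TU is 20.998 from T and the perpendicular offset is √(45.4² − 20.998²) = 40.252. Taking the right-of-TU solution: D = (14.948, -24.108).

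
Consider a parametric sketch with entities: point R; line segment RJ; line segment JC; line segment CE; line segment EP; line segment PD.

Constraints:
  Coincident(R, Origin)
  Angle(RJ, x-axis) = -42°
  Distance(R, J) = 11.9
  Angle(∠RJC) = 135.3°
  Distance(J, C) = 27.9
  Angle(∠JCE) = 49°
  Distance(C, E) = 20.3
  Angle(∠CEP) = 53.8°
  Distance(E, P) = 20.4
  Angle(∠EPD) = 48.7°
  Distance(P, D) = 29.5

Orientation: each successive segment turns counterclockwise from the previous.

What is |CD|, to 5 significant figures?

12.479

R is at the origin; RJ runs at -42.0° with length 11.9, so J = (8.8434, -7.9627). ∠RJC = 135.3° gives JC at 2.7000° from the x-axis; with |JC| = 27.9, C = (36.712, -6.6484). ∠JCE = 49.0° gives CE at 133.70° from the x-axis; with |CE| = 20.3, E = (22.688, 8.0278). ∠CEP = 53.8° gives EP at -100.10° from the x-axis; with |EP| = 20.4, P = (19.110, -12.056). ∠EPD = 48.7° gives PD at 31.200° from the x-axis; with |PD| = 29.5, D = (44.343, 3.2258). Then |CD| = |D − C| = 12.479.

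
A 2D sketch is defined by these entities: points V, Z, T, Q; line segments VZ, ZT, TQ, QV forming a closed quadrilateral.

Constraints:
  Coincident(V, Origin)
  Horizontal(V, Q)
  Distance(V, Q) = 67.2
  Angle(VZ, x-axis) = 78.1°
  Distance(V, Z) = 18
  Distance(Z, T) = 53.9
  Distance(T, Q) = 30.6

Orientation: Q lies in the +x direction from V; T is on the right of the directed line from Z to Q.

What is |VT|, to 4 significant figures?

47.24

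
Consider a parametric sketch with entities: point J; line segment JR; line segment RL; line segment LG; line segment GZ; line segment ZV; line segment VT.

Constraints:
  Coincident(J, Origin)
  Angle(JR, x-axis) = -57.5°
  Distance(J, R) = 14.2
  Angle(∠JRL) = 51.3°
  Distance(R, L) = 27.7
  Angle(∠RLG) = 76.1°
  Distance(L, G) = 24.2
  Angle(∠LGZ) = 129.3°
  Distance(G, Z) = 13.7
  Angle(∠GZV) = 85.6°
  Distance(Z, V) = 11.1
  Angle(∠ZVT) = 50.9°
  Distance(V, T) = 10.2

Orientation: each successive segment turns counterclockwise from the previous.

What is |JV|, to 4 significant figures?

8.600

∠LGZ = 129.3° gives GZ at -134.2° from the x-axis; with |GZ| = 13.7, Z = (-17.11, 6.491). ∠GZV = 85.6° gives ZV at -39.80° from the x-axis; with |ZV| = 11.1, V = (-8.578, -0.6138). Then |JV| = |V − J| = 8.600.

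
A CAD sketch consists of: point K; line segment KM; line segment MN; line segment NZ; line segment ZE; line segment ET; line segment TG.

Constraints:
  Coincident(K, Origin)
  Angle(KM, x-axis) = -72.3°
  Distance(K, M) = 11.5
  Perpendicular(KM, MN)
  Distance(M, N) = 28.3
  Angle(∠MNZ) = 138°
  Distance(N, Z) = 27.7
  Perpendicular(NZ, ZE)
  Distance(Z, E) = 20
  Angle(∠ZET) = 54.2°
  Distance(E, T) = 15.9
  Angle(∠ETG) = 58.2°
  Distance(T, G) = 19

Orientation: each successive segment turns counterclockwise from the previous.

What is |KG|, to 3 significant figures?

51.6

K is at the origin; KM runs at -72.3° with length 11.5, so M = (3.50, -11.0). The perpendicularity gives MN at right angles to KM, so MN runs at 17.7°; with |MN| = 28.3, N = (30.5, -2.35). ∠MNZ = 138.0° gives NZ at 59.7° from the x-axis; with |NZ| = 27.7, Z = (44.4, 21.6). The perpendicularity gives ZE at right angles to NZ, so ZE runs at 150°; with |ZE| = 20.0, E = (27.2, 31.7). ∠ZET = 54.2° gives ET at -84.5° from the x-axis; with |ET| = 15.9, T = (28.7, 15.8). ∠ETG = 58.2° gives TG at 37.3° from the x-axis; with |TG| = 19.0, G = (43.8, 27.3). Then |KG| = |G − K| = 51.6.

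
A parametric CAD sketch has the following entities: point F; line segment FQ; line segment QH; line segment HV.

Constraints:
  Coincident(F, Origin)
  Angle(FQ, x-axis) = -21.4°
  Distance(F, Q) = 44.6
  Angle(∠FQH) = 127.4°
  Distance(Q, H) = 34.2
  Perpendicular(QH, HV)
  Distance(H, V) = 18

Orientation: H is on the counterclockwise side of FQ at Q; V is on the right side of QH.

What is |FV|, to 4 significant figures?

81.31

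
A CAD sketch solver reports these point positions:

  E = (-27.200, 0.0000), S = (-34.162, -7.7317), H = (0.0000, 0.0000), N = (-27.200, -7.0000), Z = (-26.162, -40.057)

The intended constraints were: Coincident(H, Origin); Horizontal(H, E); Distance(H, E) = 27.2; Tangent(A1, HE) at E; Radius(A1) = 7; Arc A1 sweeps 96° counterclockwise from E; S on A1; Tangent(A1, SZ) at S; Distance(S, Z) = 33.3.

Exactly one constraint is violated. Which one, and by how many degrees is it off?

Tangent(A1, SZ) at S — off by 7.90°.

H = (0.00, 0.00) ✓; H.y = 0.00, E.y = 0.00 ✓; |HE| = 27.20 ✓; ∠(NE, EH) = 90.00° ✓; |NE| = 7.000 ✓; bearing(N→S) − bearing(N→E) = 96.00° ✓; |NS| = 7.000 ✓; ∠(NS, SZ) = 82.10° ✗; |SZ| = 33.30 ✓.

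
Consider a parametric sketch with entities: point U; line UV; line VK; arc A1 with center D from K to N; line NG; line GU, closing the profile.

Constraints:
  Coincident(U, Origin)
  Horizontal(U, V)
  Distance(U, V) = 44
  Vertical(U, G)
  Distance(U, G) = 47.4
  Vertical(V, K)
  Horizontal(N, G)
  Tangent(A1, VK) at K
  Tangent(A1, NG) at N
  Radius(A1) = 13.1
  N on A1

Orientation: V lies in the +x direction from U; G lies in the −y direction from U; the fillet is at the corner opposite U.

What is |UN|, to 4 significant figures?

56.58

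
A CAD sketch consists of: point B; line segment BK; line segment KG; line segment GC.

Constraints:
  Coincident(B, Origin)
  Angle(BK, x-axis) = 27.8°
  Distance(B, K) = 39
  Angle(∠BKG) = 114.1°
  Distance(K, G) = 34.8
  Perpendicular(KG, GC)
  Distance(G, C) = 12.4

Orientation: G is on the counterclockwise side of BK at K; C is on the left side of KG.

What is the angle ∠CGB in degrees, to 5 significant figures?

54.937°

∠BKG = 114.1°, so KG runs at 27.8° + (180° − 114.1°) = 93.700° from the x-axis; with |KG| = 34.8, G = K + 34.8·(cos 93.700°, sin 93.700°) = (32.253, 52.917). KG is perpendicular to GC; with |GC| = 12.4 on the left of KG, C = G + 12.4·(-0.99792, -0.064532) = (19.879, 52.116). Then cos ∠CGB = GC·GB / (|GC||GB|), giving 54.937°.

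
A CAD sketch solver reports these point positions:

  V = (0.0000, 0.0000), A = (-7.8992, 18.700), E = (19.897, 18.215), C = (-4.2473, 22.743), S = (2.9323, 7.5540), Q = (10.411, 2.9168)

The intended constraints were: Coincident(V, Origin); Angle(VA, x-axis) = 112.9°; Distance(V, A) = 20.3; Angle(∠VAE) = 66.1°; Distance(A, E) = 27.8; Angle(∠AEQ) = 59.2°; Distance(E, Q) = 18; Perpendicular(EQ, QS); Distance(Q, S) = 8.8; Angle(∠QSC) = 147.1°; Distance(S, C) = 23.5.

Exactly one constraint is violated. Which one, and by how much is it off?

Distance(S, C) = 23.5 — off by 6.70.

V = (0.00, 0.00) ✓; VA at 112.9° ✓; |VA| = 20.30 ✓; ∠VAE = 66.10° ✓; |AE| = 27.80 ✓; ∠AEQ = 59.20° ✓; |EQ| = 18.00 ✓; ∠(EQ, QS) = 90.00° ✓; |QS| = 8.800 ✓; ∠QSC = 147.1° ✓; |SC| = 16.80 ✗.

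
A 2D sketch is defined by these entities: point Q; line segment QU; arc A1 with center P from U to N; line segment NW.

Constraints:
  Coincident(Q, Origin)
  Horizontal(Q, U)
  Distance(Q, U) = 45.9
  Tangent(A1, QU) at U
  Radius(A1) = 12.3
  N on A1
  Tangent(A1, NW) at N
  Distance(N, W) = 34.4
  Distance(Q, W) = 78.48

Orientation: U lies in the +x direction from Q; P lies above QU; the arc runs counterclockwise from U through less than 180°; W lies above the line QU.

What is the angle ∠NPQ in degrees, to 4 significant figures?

152.0°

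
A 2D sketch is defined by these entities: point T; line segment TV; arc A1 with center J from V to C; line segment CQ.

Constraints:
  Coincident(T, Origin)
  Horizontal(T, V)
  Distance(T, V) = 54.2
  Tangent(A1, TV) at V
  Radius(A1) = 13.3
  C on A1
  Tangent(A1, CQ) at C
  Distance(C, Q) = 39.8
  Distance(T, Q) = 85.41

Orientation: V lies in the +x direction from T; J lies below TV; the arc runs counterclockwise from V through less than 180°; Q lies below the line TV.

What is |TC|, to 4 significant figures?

48.26

T is at the origin; TV is horizontal with |TV| = 54.2 and V on the +x side, so V = (54.20, 0.000). The tangent condition forces JV to be normal to TV, so J = V + (0, -13.3) = (54.20, -13.30). Since JC ⟂ CQ (tangency), |JQ| = √(13.3² + 39.8²) = 41.96 regardless of where C sits on A1. So Q lies on both circle(T, 85.41) and circle(J, 41.96); the below-TV intersection is Q = (66.69, -53.36). C is the foot of the tangent from Q: C = (43.41, -21.08).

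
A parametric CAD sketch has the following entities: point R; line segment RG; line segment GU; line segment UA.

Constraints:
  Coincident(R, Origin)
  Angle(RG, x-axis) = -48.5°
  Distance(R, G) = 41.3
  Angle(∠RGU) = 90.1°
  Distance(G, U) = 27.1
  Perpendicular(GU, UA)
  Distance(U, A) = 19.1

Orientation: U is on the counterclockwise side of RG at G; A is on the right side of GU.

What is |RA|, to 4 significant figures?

66.23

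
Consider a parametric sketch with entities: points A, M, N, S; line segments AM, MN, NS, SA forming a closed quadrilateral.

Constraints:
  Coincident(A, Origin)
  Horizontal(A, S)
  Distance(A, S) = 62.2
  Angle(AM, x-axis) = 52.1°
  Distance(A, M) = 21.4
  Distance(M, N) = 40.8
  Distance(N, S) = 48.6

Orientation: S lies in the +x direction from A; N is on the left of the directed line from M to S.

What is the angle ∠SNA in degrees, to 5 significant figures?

67.164°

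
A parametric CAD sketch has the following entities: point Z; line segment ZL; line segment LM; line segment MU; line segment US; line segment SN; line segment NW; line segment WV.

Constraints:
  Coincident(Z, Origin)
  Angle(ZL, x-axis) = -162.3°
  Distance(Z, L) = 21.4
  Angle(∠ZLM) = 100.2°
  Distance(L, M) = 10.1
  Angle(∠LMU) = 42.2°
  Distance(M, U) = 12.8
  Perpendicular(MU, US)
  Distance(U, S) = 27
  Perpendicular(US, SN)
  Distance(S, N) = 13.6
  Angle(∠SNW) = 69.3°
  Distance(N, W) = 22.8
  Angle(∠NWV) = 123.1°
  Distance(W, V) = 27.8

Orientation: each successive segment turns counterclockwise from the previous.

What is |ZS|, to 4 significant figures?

35.25

Z is at the origin; ZL runs at -162.3° with length 21.4, so L = (-20.39, -6.506). ∠ZLM = 100.2° gives LM at -82.50° from the x-axis; with |LM| = 10.1, M = (-19.07, -16.52). ∠LMU = 42.2° gives MU at 55.30° from the x-axis; with |MU| = 12.8, U = (-11.78, -5.996). MU is perpendicular to US, so US runs at 145.3°; with |US| = 27.0, S = (-33.98, 9.374). Then |ZS| = |S − Z| = 35.25.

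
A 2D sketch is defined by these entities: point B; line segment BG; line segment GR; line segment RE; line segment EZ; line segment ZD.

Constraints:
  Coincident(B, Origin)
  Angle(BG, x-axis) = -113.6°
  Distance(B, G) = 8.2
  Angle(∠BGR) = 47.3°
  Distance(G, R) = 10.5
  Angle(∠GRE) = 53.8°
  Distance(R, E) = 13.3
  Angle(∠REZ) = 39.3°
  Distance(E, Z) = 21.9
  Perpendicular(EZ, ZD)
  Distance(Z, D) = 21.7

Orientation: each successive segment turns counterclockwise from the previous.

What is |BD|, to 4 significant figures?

25.39

∠REZ = 39.3° gives EZ at -74.00° from the x-axis; with |EZ| = 21.9, Z = (1.741, -17.56). EZ ⟂ ZD, so ZD runs at 16.00°; with |ZD| = 21.7, D = (22.60, -11.58). Then |BD| = |D − B| = 25.39.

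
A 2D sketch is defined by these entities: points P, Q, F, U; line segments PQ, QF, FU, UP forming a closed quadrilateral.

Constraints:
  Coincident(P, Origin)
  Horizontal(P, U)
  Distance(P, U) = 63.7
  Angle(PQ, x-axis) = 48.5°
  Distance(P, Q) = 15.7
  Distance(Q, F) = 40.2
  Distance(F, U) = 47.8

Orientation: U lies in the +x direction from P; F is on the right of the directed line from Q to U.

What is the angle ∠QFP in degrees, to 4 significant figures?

22.84°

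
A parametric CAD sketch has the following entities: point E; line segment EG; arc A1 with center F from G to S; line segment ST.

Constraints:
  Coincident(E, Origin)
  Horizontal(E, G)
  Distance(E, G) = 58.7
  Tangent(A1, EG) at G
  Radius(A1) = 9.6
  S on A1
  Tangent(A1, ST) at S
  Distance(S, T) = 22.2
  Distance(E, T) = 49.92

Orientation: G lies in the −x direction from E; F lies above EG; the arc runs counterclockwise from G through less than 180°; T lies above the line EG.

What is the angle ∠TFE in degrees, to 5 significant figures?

55.472°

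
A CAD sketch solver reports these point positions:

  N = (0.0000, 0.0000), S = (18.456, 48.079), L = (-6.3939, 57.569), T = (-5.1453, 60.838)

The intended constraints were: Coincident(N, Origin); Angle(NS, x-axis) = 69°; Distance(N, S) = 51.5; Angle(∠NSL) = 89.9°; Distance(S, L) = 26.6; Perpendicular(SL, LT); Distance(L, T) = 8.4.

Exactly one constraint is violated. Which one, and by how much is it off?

Distance(L, T) = 8.4 — off by 4.90.

N = (0.00, 0.00) ✓; NS at 69.00° ✓; |NS| = 51.50 ✓; ∠NSL = 89.90° ✓; |SL| = 26.60 ✓; ∠(SL, LT) = 90.00° ✓; |LT| = 3.499 ✗.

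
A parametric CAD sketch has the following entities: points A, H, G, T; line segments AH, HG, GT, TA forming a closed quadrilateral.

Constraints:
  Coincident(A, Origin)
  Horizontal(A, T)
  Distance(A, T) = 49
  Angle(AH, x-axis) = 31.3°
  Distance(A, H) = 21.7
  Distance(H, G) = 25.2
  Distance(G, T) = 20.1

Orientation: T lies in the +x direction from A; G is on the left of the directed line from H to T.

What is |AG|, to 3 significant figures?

46.6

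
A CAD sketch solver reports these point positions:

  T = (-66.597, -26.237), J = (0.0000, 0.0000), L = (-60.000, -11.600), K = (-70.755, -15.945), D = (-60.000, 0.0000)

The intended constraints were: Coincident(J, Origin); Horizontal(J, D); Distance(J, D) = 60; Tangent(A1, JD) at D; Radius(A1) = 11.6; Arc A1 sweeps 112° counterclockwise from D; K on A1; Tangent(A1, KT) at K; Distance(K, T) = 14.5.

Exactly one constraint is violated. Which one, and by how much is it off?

Distance(K, T) = 14.5 — off by 3.40.

J = (0.00, 0.00) ✓; J.y = 0.00, D.y = 0.00 ✓; |JD| = 60.00 ✓; ∠(LD, DJ) = 90.00° ✓; |LD| = 11.60 ✓; bearing(L→K) − bearing(L→D) = 112.0° ✓; |LK| = 11.60 ✓; ∠(LK, KT) = 90.00° ✓; |KT| = 11.10 ✗.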